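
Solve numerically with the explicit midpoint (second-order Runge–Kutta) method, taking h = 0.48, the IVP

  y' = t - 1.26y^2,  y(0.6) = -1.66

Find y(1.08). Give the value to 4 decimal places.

-4.5948

Midpoint: k1 = f(t_n, y_n); k2 = f(t_n + h/2, y_n + (h/2)·k1); y_{n+1} = y_n + h·k2.
t=0.600000, y=-1.660000:
  k1 = f(0.600000, -1.660000) = -2.872056
  k2 = f(0.840000, -2.349293) = -6.114166
  y ← -1.660000 + 0.48·(-6.114166) = -4.594800
y(1.08) ≈ -4.5948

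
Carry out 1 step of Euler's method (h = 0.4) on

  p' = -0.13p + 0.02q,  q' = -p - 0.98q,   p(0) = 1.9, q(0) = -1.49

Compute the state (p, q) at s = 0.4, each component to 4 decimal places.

1.7893, -1.6659

Euler on (p,q): p_{n+1} = p_n + h·p', q_{n+1} = q_n + h·q'.
0.000000: (1.900000, -1.490000); f=(-0.276800, -0.439800) → (1.789280, -1.665920)
(p(0.4), q(0.4)) ≈ (1.7893, -1.6659)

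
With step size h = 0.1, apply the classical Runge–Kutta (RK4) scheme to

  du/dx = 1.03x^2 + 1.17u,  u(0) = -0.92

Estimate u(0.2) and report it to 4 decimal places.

RK4: k1 = f(x_n, u_n); k2 = f(x_n + h/2, u_n + (h/2)·k1); k3 = f(x_n + h/2, u_n + (h/2)·k2); k4 = f(x_n + h, u_n + h·k3); u_{n+1} = u_n + (h/6)·(k1 + 2k2 + 2k3 + k4).
x=0.000000, u=-0.920000:
  k1 = f(0.000000, -0.920000) = -1.076400
  k2 = f(0.050000, -0.973820) = -1.136794
  k3 = f(0.050000, -0.976840) = -1.140327
  k4 = f(0.100000, -1.034033) = -1.199518
  u ← -0.920000 + (0.1/6)·(k1 + 2k2 + 2k3 + k4) = -1.033836
x=0.100000, u=-1.033836:
  k1 = f(0.100000, -1.033836) = -1.199288
  k2 = f(0.150000, -1.093800) = -1.256572
  k3 = f(0.150000, -1.096665) = -1.259923
  k4 = f(0.200000, -1.159828) = -1.315799
  u ← -1.033836 + (0.1/6)·(k1 + 2k2 + 2k3 + k4) = -1.159637
u(0.2) ≈ -1.1596

-1.1596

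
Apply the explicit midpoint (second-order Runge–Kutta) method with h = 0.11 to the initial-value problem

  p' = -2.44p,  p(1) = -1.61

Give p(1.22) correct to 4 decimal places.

Midpoint: k1 = f(t_n, p_n); k2 = f(t_n + h/2, p_n + (h/2)·k1); p_{n+1} = p_n + h·k2.
t=1.000000, p=-1.610000:
  k1 = f(1.000000, -1.610000) = 3.928400
  k2 = f(1.055000, -1.393938) = 3.401209
  p ← -1.610000 + 0.11·3.401209 = -1.235867
t=1.110000, p=-1.235867:
  k1 = f(1.110000, -1.235867) = 3.015516
  k2 = f(1.165000, -1.070014) = 2.610833
  p ← -1.235867 + 0.11·2.610833 = -0.948675
p(1.22) ≈ -0.9487

-0.9487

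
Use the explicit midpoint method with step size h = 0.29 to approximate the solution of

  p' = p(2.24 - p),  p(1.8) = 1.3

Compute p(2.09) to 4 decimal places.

1.6268

Midpoint: k1 = f(t_n, p_n); k2 = f(t_n + h/2, p_n + (h/2)·k1); p_{n+1} = p_n + h·k2.
t=1.800000, p=1.300000:
  k1 = f(1.800000, 1.300000) = 1.222000
  k2 = f(1.945000, 1.477190) = 1.126815
  p ← 1.300000 + 0.29·1.126815 = 1.626776
p(2.09) ≈ 1.6268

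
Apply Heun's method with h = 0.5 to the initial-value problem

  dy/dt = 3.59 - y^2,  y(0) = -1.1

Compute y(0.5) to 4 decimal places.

0.3905

Heun: k1 = f(t_n, y_n); k2 = f(t_n + h, y_n + h·k1); y_{n+1} = y_n + (h/2)·(k1 + k2).
t=0.000000, y=-1.100000:
  k1 = f(0.000000, -1.100000) = 2.380000
  k2 = f(0.500000, 0.090000) = 3.581900
  y ← -1.100000 + (0.5/2)·(2.380000 + 3.581900) = 0.390475
y(0.5) ≈ 0.3905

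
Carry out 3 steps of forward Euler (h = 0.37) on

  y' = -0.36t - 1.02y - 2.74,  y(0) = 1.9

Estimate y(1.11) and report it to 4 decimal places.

-1.7087

Euler: y_{n+1} = y_n + h·f(t_n, y_n).
t=0.000000, y=1.900000: f=-4.678000 → y ← 1.900000 + 0.37·(-4.678000) = 0.169140
t=0.370000, y=0.169140: f=-3.045723 → y ← 0.169140 + 0.37·(-3.045723) = -0.957777
t=0.740000, y=-0.957777: f=-2.029467 → y ← -0.957777 + 0.37·(-2.029467) = -1.708680
y(1.11) ≈ -1.7087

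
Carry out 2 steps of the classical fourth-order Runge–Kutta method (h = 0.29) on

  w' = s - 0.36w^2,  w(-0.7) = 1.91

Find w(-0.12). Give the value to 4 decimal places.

RK4: k1 = f(s_n, w_n); k2 = f(s_n + h/2, w_n + (h/2)·k1); k3 = f(s_n + h/2, w_n + (h/2)·k2); k4 = f(s_n + h, w_n + h·k3); w_{n+1} = w_n + (h/6)·(k1 + 2k2 + 2k3 + k4).
s=-0.700000, w=1.910000:
  k1 = f(-0.700000, 1.910000) = -2.013316
  k2 = f(-0.555000, 1.618069) = -1.497533
  k3 = f(-0.555000, 1.692858) = -1.586676
  k4 = f(-0.410000, 1.449864) = -1.166758
  w ← 1.910000 + (0.29/6)·(k1 + 2k2 + 2k3 + k4) = 1.458156
s=-0.410000, w=1.458156:
  k1 = f(-0.410000, 1.458156) = -1.175439
  k2 = f(-0.265000, 1.287718) = -0.861958
  k3 = f(-0.265000, 1.333172) = -0.904845
  k4 = f(-0.120000, 1.195751) = -0.634735
  w ← 1.458156 + (0.29/6)·(k1 + 2k2 + 2k3 + k4) = 1.199873
w(-0.12) ≈ 1.1999

1.1999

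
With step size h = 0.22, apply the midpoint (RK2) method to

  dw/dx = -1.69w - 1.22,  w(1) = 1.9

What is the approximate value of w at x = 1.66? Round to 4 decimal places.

0.1671

Midpoint: k1 = f(x_n, w_n); k2 = f(x_n + h/2, w_n + (h/2)·k1); w_{n+1} = w_n + h·k2.
x=1.000000, w=1.900000:
  k1 = f(1.000000, 1.900000) = -4.431000
  k2 = f(1.110000, 1.412590) = -3.607277
  w ← 1.900000 + 0.22·(-3.607277) = 1.106399
x=1.220000, w=1.106399:
  k1 = f(1.220000, 1.106399) = -3.089814
  k2 = f(1.330000, 0.766519) = -2.515418
  w ← 1.106399 + 0.22·(-2.515418) = 0.553007
x=1.440000, w=0.553007:
  k1 = f(1.440000, 0.553007) = -2.154582
  k2 = f(1.550000, 0.316003) = -1.754045
  w ← 0.553007 + 0.22·(-1.754045) = 0.167117
w(1.66) ≈ 0.1671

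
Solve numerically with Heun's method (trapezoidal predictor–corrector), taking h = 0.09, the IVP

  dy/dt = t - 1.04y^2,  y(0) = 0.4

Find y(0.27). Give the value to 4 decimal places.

Heun: k1 = f(t_n, y_n); k2 = f(t_n + h, y_n + h·k1); y_{n+1} = y_n + (h/2)·(k1 + k2).
t=0.000000, y=0.400000:
  k1 = f(0.000000, 0.400000) = -0.166400
  k2 = f(0.090000, 0.385024) = -0.064173
  y ← 0.400000 + (0.09/2)·(-0.166400 + (-0.064173)) = 0.389624
t=0.090000, y=0.389624:
  k1 = f(0.090000, 0.389624) = -0.067879
  k2 = f(0.180000, 0.383515) = 0.027033
  y ← 0.389624 + (0.09/2)·(-0.067879 + 0.027033) = 0.387786
t=0.180000, y=0.387786:
  k1 = f(0.180000, 0.387786) = 0.023607
  k2 = f(0.270000, 0.389911) = 0.111888
  y ← 0.387786 + (0.09/2)·(0.023607 + 0.111888) = 0.393883
y(0.27) ≈ 0.3939

0.3939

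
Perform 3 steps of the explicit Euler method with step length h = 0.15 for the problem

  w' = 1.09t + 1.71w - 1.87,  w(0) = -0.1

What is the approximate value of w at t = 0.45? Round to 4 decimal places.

-1.1943

Euler: w_{n+1} = w_n + h·f(t_n, w_n).
t=0.000000, w=-0.100000: f=-2.041000 → w ← -0.100000 + 0.15·(-2.041000) = -0.406150
t=0.150000, w=-0.406150: f=-2.401016 → w ← -0.406150 + 0.15·(-2.401016) = -0.766302
t=0.300000, w=-0.766302: f=-2.853377 → w ← -0.766302 + 0.15·(-2.853377) = -1.194309
w(0.45) ≈ -1.1943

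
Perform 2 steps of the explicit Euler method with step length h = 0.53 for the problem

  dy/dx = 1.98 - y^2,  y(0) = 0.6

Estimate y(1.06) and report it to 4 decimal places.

Euler: y_{n+1} = y_n + h·f(x_n, y_n).
x=0.000000, y=0.600000: f=1.620000 → y ← 0.600000 + 0.53·1.620000 = 1.458600
x=0.530000, y=1.458600: f=-0.147514 → y ← 1.458600 + 0.53·(-0.147514) = 1.380418
y(1.06) ≈ 1.3804

1.3804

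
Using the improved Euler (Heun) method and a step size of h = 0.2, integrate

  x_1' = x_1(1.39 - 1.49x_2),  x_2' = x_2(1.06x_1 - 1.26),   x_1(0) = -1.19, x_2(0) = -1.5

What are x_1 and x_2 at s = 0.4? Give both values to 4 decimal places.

-3.2870, -0.4399

Heun on (x_1,x_2): k1 = f(s_n, state_n); k2 = f(s_n + h, state_n + h·k1); state_{n+1} = state_n + (h/2)·(k1 + k2).
0.000000: (-1.190000, -1.500000)
  k1 = (-4.313750, 3.782100)
  predictor → (-2.052750, -0.743580)
  k2 = (-5.127634, 2.554878)
  → (-2.134138, -0.866302)
0.200000: (-2.134138, -0.866302)
  k1 = (-5.721178, 3.051278)
  predictor → (-3.278374, -0.256047)
  k2 = (-5.807670, 1.212400)
  → (-3.287023, -0.439934)
(x_1(0.4), x_2(0.4)) ≈ (-3.2870, -0.4399)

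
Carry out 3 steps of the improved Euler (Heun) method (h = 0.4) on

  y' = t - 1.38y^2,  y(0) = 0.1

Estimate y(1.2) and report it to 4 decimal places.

Heun: k1 = f(t_n, y_n); k2 = f(t_n + h, y_n + h·k1); y_{n+1} = y_n + (h/2)·(k1 + k2).
t=0.000000, y=0.100000:
  k1 = f(0.000000, 0.100000) = -0.013800
  k2 = f(0.400000, 0.094480) = 0.387681
  y ← 0.100000 + (0.4/2)·(-0.013800 + 0.387681) = 0.174776
t=0.400000, y=0.174776:
  k1 = f(0.400000, 0.174776) = 0.357845
  k2 = f(0.800000, 0.317914) = 0.660524
  y ← 0.174776 + (0.4/2)·(0.357845 + 0.660524) = 0.378450
t=0.800000, y=0.378450:
  k1 = f(0.800000, 0.378450) = 0.602350
  k2 = f(1.200000, 0.619390) = 0.670571
  y ← 0.378450 + (0.4/2)·(0.602350 + 0.670571) = 0.633034
y(1.2) ≈ 0.6330

0.6330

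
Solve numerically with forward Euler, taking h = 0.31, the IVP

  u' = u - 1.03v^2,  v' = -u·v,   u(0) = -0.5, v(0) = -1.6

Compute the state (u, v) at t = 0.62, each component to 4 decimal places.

-3.0193, -2.6915

Euler on (u,v): u_{n+1} = u_n + h·u', v_{n+1} = v_n + h·v'.
0.000000: (-0.500000, -1.600000); f=(-3.136800, -0.800000) → (-1.472408, -1.848000)
0.310000: (-1.472408, -1.848000); f=(-4.989965, -2.721010) → (-3.019297, -2.691513)
(u(0.62), v(0.62)) ≈ (-3.0193, -2.6915)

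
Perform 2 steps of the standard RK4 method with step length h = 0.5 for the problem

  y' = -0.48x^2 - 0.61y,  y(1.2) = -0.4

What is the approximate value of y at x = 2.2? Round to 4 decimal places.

-1.3480

RK4: k1 = f(x_n, y_n); k2 = f(x_n + h/2, y_n + (h/2)·k1); k3 = f(x_n + h/2, y_n + (h/2)·k2); k4 = f(x_n + h, y_n + h·k3); y_{n+1} = y_n + (h/6)·(k1 + 2k2 + 2k3 + k4).
x=1.200000, y=-0.400000:
  k1 = f(1.200000, -0.400000) = -0.447200
  k2 = f(1.450000, -0.511800) = -0.697002
  k3 = f(1.450000, -0.574250) = -0.658907
  k4 = f(1.700000, -0.729454) = -0.942233
  y ← -0.400000 + (0.5/6)·(k1 + 2k2 + 2k3 + k4) = -0.741771
x=1.700000, y=-0.741771:
  k1 = f(1.700000, -0.741771) = -0.934720
  k2 = f(1.950000, -0.975451) = -1.230175
  k3 = f(1.950000, -1.049315) = -1.185118
  k4 = f(2.200000, -1.334330) = -1.509259
  y ← -0.741771 + (0.5/6)·(k1 + 2k2 + 2k3 + k4) = -1.347985
y(2.2) ≈ -1.3480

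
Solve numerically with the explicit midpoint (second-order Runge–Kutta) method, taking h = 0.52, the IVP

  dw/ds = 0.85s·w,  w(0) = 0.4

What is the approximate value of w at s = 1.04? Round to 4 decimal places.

0.6174

Midpoint: k1 = f(s_n, w_n); k2 = f(s_n + h/2, w_n + (h/2)·k1); w_{n+1} = w_n + h·k2.
s=0.000000, w=0.400000:
  k1 = f(0.000000, 0.400000) = 0.000000
  k2 = f(0.260000, 0.400000) = 0.088400
  w ← 0.400000 + 0.52·0.088400 = 0.445968
s=0.520000, w=0.445968:
  k1 = f(0.520000, 0.445968) = 0.197118
  k2 = f(0.780000, 0.497219) = 0.329656
  w ← 0.445968 + 0.52·0.329656 = 0.617389
w(1.04) ≈ 0.6174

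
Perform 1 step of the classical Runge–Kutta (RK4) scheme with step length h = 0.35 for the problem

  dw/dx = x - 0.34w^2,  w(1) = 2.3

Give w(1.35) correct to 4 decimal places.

2.1351

RK4: k1 = f(x_n, w_n); k2 = f(x_n + h/2, w_n + (h/2)·k1); k3 = f(x_n + h/2, w_n + (h/2)·k2); k4 = f(x_n + h, w_n + h·k3); w_{n+1} = w_n + (h/6)·(k1 + 2k2 + 2k3 + k4).
x=1.000000, w=2.300000:
  k1 = f(1.000000, 2.300000) = -0.798600
  k2 = f(1.175000, 2.160245) = -0.411664
  k3 = f(1.175000, 2.227959) = -0.512692
  k4 = f(1.350000, 2.120558) = -0.178900
  w ← 2.300000 + (0.35/6)·(k1 + 2k2 + 2k3 + k4) = 2.135138
w(1.35) ≈ 2.1351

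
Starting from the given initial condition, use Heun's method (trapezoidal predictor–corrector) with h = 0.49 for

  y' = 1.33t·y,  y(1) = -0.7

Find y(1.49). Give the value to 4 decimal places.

-1.4894

Heun: k1 = f(t_n, y_n); k2 = f(t_n + h, y_n + h·k1); y_{n+1} = y_n + (h/2)·(k1 + k2).
t=1.000000, y=-0.700000:
  k1 = f(1.000000, -0.700000) = -0.931000
  k2 = f(1.490000, -1.156190) = -2.291222
  y ← -0.700000 + (0.49/2)·(-0.931000 + (-2.291222)) = -1.489444
y(1.49) ≈ -1.4894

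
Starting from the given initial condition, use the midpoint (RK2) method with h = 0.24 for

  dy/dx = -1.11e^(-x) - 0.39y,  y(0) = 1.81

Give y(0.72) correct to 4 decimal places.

0.8830

Midpoint: k1 = f(x_n, y_n); k2 = f(x_n + h/2, y_n + (h/2)·k1); y_{n+1} = y_n + h·k2.
x=0.000000, y=1.810000:
  k1 = f(0.000000, 1.810000) = -1.815900
  k2 = f(0.120000, 1.592092) = -1.605398
  y ← 1.810000 + 0.24·(-1.605398) = 1.424705
x=0.240000, y=1.424705:
  k1 = f(0.240000, 1.424705) = -1.428792
  k2 = f(0.360000, 1.253250) = -1.263188
  y ← 1.424705 + 0.24·(-1.263188) = 1.121539
x=0.480000, y=1.121539:
  k1 = f(0.480000, 1.121539) = -1.124250
  k2 = f(0.600000, 0.986629) = -0.993966
  y ← 1.121539 + 0.24·(-0.993966) = 0.882988
y(0.72) ≈ 0.8830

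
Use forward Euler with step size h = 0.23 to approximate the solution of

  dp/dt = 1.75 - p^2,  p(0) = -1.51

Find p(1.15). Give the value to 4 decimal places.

Euler: p_{n+1} = p_n + h·f(t_n, p_n).
t=0.000000, p=-1.510000: f=-0.530100 → p ← -1.510000 + 0.23·(-0.530100) = -1.631923
t=0.230000, p=-1.631923: f=-0.913173 → p ← -1.631923 + 0.23·(-0.913173) = -1.841953
t=0.460000, p=-1.841953: f=-1.642790 → p ← -1.841953 + 0.23·(-1.642790) = -2.219794
t=0.690000, p=-2.219794: f=-3.177487 → p ← -2.219794 + 0.23·(-3.177487) = -2.950616
t=0.920000, p=-2.950616: f=-6.956137 → p ← -2.950616 + 0.23·(-6.956137) = -4.550528
p(1.15) ≈ -4.5505

-4.5505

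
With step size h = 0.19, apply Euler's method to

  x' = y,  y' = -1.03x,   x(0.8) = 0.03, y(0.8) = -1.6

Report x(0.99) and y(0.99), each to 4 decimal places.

-0.2740, -1.6059

Euler on (x,y): x_{n+1} = x_n + h·x', y_{n+1} = y_n + h·y'.
0.800000: (0.030000, -1.600000); f=(-1.600000, -0.030900) → (-0.274000, -1.605871)
(x(0.99), y(0.99)) ≈ (-0.2740, -1.6059)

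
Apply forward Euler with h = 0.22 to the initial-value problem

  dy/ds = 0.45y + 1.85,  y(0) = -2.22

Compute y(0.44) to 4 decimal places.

-1.8270

Euler: y_{n+1} = y_n + h·f(s_n, y_n).
s=0.000000, y=-2.220000: f=0.851000 → y ← -2.220000 + 0.22·0.851000 = -2.032780
s=0.220000, y=-2.032780: f=0.935249 → y ← -2.032780 + 0.22·0.935249 = -1.827025
y(0.44) ≈ -1.8270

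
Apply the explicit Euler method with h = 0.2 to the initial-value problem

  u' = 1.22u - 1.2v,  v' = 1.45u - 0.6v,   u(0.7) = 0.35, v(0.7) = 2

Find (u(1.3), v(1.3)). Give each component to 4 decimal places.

Euler on (u,v): u_{n+1} = u_n + h·u', v_{n+1} = v_n + h·v'.
0.700000: (0.350000, 2.000000); f=(-1.973000, -0.692500) → (-0.044600, 1.861500)
0.900000: (-0.044600, 1.861500); f=(-2.288212, -1.181570) → (-0.502242, 1.625186)
1.100000: (-0.502242, 1.625186); f=(-2.562959, -1.703363) → (-1.014834, 1.284513)
(u(1.3), v(1.3)) ≈ (-1.0148, 1.2845)

-1.0148, 1.2845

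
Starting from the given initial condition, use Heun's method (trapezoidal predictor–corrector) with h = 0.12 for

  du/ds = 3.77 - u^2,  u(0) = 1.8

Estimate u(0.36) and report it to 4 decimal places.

1.9032

Heun: k1 = f(s_n, u_n); k2 = f(s_n + h, u_n + h·k1); u_{n+1} = u_n + (h/2)·(k1 + k2).
s=0.000000, u=1.800000:
  k1 = f(0.000000, 1.800000) = 0.530000
  k2 = f(0.120000, 1.863600) = 0.296995
  u ← 1.800000 + (0.12/2)·(0.530000 + 0.296995) = 1.849620
s=0.120000, u=1.849620:
  k1 = f(0.120000, 1.849620) = 0.348907
  k2 = f(0.240000, 1.891489) = 0.192271
  u ← 1.849620 + (0.12/2)·(0.348907 + 0.192271) = 1.882090
s=0.240000, u=1.882090:
  k1 = f(0.240000, 1.882090) = 0.227736
  k2 = f(0.360000, 1.909419) = 0.124120
  u ← 1.882090 + (0.12/2)·(0.227736 + 0.124120) = 1.903202
u(0.36) ≈ 1.9032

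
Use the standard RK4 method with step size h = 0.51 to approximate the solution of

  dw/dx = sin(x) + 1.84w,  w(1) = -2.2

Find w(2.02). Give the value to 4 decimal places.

RK4: k1 = f(x_n, w_n); k2 = f(x_n + h/2, w_n + (h/2)·k1); k3 = f(x_n + h/2, w_n + (h/2)·k2); k4 = f(x_n + h, w_n + h·k3); w_{n+1} = w_n + (h/6)·(k1 + 2k2 + 2k3 + k4).
x=1.000000, w=-2.200000:
  k1 = f(1.000000, -2.200000) = -3.206529
  k2 = f(1.255000, -3.017665) = -4.601954
  k3 = f(1.255000, -3.373498) = -5.256687
  k4 = f(1.510000, -4.880911) = -7.982723
  w ← -2.200000 + (0.51/6)·(k1 + 2k2 + 2k3 + k4) = -4.827055
x=1.510000, w=-4.827055:
  k1 = f(1.510000, -4.827055) = -7.883630
  k2 = f(1.765000, -6.837381) = -11.599579
  k3 = f(1.765000, -7.784948) = -13.343103
  k4 = f(2.020000, -11.632038) = -20.502157
  w ← -4.827055 + (0.51/6)·(k1 + 2k2 + 2k3 + k4) = -11.480103
w(2.02) ≈ -11.4801

-11.4801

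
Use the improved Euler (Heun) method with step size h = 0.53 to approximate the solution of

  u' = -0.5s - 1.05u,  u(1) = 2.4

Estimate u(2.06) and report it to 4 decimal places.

Heun: k1 = f(s_n, u_n); k2 = f(s_n + h, u_n + h·k1); u_{n+1} = u_n + (h/2)·(k1 + k2).
s=1.000000, u=2.400000:
  k1 = f(1.000000, 2.400000) = -3.020000
  k2 = f(1.530000, 0.799400) = -1.604370
  u ← 2.400000 + (0.53/2)·(-3.020000 + (-1.604370)) = 1.174542
s=1.530000, u=1.174542:
  k1 = f(1.530000, 1.174542) = -1.998269
  k2 = f(2.060000, 0.115459) = -1.151232
  u ← 1.174542 + (0.53/2)·(-1.998269 + (-1.151232)) = 0.339924
u(2.06) ≈ 0.3399

0.3399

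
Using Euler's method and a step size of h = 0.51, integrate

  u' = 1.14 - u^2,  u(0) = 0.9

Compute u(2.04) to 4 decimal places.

Euler: u_{n+1} = u_n + h·f(s_n, u_n).
s=0.000000, u=0.900000: f=0.330000 → u ← 0.900000 + 0.51·0.330000 = 1.068300
s=0.510000, u=1.068300: f=-0.001265 → u ← 1.068300 + 0.51·(-0.001265) = 1.067655
s=1.020000, u=1.067655: f=0.000113 → u ← 1.067655 + 0.51·0.000113 = 1.067713
s=1.530000, u=1.067713: f=-0.000010 → u ← 1.067713 + 0.51·(-0.000010) = 1.067707
u(2.04) ≈ 1.0677

1.0677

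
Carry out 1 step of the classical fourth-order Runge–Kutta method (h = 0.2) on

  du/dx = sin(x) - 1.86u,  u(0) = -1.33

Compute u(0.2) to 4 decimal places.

-0.8992

RK4: k1 = f(x_n, u_n); k2 = f(x_n + h/2, u_n + (h/2)·k1); k3 = f(x_n + h/2, u_n + (h/2)·k2); k4 = f(x_n + h, u_n + h·k3); u_{n+1} = u_n + (h/6)·(k1 + 2k2 + 2k3 + k4).
x=0.000000, u=-1.330000:
  k1 = f(0.000000, -1.330000) = 2.473800
  k2 = f(0.100000, -1.082620) = 2.113507
  k3 = f(0.100000, -1.118649) = 2.180521
  k4 = f(0.200000, -0.893896) = 1.861315
  u ← -1.330000 + (0.2/6)·(k1 + 2k2 + 2k3 + k4) = -0.899228
u(0.2) ≈ -0.8992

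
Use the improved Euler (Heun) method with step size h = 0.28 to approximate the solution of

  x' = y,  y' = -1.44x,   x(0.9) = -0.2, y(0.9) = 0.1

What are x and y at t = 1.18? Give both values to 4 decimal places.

-0.1607, 0.1750

Heun on (x,y): k1 = f(t_n, state_n); k2 = f(t_n + h, state_n + h·k1); state_{n+1} = state_n + (h/2)·(k1 + k2).
0.900000: (-0.200000, 0.100000)
  k1 = (0.100000, 0.288000)
  predictor → (-0.172000, 0.180640)
  k2 = (0.180640, 0.247680)
  → (-0.160710, 0.174995)
(x(1.18), y(1.18)) ≈ (-0.1607, 0.1750)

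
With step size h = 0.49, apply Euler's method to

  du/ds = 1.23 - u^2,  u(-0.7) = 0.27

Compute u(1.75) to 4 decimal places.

Euler: u_{n+1} = u_n + h·f(s_n, u_n).
s=-0.700000, u=0.270000: f=1.157100 → u ← 0.270000 + 0.49·1.157100 = 0.836979
s=-0.210000, u=0.836979: f=0.529466 → u ← 0.836979 + 0.49·0.529466 = 1.096417
s=0.280000, u=1.096417: f=0.027869 → u ← 1.096417 + 0.49·0.027869 = 1.110073
s=0.770000, u=1.110073: f=-0.002262 → u ← 1.110073 + 0.49·(-0.002262) = 1.108965
s=1.260000, u=1.108965: f=0.000198 → u ← 1.108965 + 0.49·0.000198 = 1.109061
u(1.75) ≈ 1.1091

1.1091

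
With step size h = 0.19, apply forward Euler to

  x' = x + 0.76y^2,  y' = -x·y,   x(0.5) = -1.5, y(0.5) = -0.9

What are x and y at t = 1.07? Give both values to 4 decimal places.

Euler on (x,y): x_{n+1} = x_n + h·x', y_{n+1} = y_n + h·y'.
0.500000: (-1.500000, -0.900000); f=(-0.884400, -1.350000) → (-1.668036, -1.156500)
0.690000: (-1.668036, -1.156500); f=(-0.651542, -1.929084) → (-1.791829, -1.523026)
0.880000: (-1.791829, -1.523026); f=(-0.028927, -2.729002) → (-1.797325, -2.041536)
(x(1.07), y(1.07)) ≈ (-1.7973, -2.0415)

-1.7973, -2.0415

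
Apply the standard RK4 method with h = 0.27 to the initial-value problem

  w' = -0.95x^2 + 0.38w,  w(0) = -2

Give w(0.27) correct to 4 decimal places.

RK4: k1 = f(x_n, w_n); k2 = f(x_n + h/2, w_n + (h/2)·k1); k3 = f(x_n + h/2, w_n + (h/2)·k2); k4 = f(x_n + h, w_n + h·k3); w_{n+1} = w_n + (h/6)·(k1 + 2k2 + 2k3 + k4).
x=0.000000, w=-2.000000:
  k1 = f(0.000000, -2.000000) = -0.760000
  k2 = f(0.135000, -2.102600) = -0.816302
  k3 = f(0.135000, -2.110201) = -0.819190
  k4 = f(0.270000, -2.221181) = -0.913304
  w ← -2.000000 + (0.27/6)·(k1 + 2k2 + 2k3 + k4) = -2.222493
w(0.27) ≈ -2.2225

-2.2225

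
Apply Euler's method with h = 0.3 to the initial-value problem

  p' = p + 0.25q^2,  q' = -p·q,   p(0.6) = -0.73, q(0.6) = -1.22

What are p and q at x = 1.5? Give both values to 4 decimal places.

-0.9398, -2.3759

Euler on (p,q): p_{n+1} = p_n + h·p', q_{n+1} = q_n + h·q'.
0.600000: (-0.730000, -1.220000); f=(-0.357900, -0.890600) → (-0.837370, -1.487180)
0.900000: (-0.837370, -1.487180); f=(-0.284444, -1.245320) → (-0.922703, -1.860776)
1.200000: (-0.922703, -1.860776); f=(-0.057081, -1.716944) → (-0.939828, -2.375859)
(p(1.5), q(1.5)) ≈ (-0.9398, -2.3759)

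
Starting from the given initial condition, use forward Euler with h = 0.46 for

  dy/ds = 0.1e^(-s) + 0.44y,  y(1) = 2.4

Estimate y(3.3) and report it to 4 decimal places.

6.1034

Euler: y_{n+1} = y_n + h·f(s_n, y_n).
s=1.000000, y=2.400000: f=1.092788 → y ← 2.400000 + 0.46·1.092788 = 2.902682
s=1.460000, y=2.902682: f=1.300404 → y ← 2.902682 + 0.46·1.300404 = 3.500868
s=1.920000, y=3.500868: f=1.555043 → y ← 3.500868 + 0.46·1.555043 = 4.216188
s=2.380000, y=4.216188: f=1.864378 → y ← 4.216188 + 0.46·1.864378 = 5.073802
s=2.840000, y=5.073802: f=2.238315 → y ← 5.073802 + 0.46·2.238315 = 6.103427
y(3.3) ≈ 6.1034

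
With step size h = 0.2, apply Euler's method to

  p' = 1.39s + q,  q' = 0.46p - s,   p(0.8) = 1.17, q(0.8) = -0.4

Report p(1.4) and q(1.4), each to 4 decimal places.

1.7272, -0.6336

Euler on (p,q): p_{n+1} = p_n + h·p', q_{n+1} = q_n + h·q'.
0.800000: (1.170000, -0.400000); f=(0.712000, -0.261800) → (1.312400, -0.452360)
1.000000: (1.312400, -0.452360); f=(0.937640, -0.396296) → (1.499928, -0.531619)
1.200000: (1.499928, -0.531619); f=(1.136381, -0.510033) → (1.727204, -0.633626)
(p(1.4), q(1.4)) ≈ (1.7272, -0.6336)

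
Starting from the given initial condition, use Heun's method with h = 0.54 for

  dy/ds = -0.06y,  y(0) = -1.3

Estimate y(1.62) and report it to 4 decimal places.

Heun: k1 = f(s_n, y_n); k2 = f(s_n + h, y_n + h·k1); y_{n+1} = y_n + (h/2)·(k1 + k2).
s=0.000000, y=-1.300000:
  k1 = f(0.000000, -1.300000) = 0.078000
  k2 = f(0.540000, -1.257880) = 0.075473
  y ← -1.300000 + (0.54/2)·(0.078000 + 0.075473) = -1.258562
s=0.540000, y=-1.258562:
  k1 = f(0.540000, -1.258562) = 0.075514
  k2 = f(1.080000, -1.217785) = 0.073067
  y ← -1.258562 + (0.54/2)·(0.075514 + 0.073067) = -1.218446
s=1.080000, y=-1.218446:
  k1 = f(1.080000, -1.218446) = 0.073107
  k2 = f(1.620000, -1.178968) = 0.070738
  y ← -1.218446 + (0.54/2)·(0.073107 + 0.070738) = -1.179607
y(1.62) ≈ -1.1796

-1.1796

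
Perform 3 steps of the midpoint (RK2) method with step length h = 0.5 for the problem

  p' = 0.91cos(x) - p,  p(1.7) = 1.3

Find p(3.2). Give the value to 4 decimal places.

Midpoint: k1 = f(x_n, p_n); k2 = f(x_n + h/2, p_n + (h/2)·k1); p_{n+1} = p_n + h·k2.
x=1.700000, p=1.300000:
  k1 = f(1.700000, 1.300000) = -1.417248
  k2 = f(1.950000, 0.945688) = -1.282552
  p ← 1.300000 + 0.5·(-1.282552) = 0.658724
x=2.200000, p=0.658724:
  k1 = f(2.200000, 0.658724) = -1.194260
  k2 = f(2.450000, 0.360159) = -1.061069
  p ← 0.658724 + 0.5·(-1.061069) = 0.128189
x=2.700000, p=0.128189:
  k1 = f(2.700000, 0.128189) = -0.950895
  k2 = f(2.950000, -0.109535) = -0.783814
  p ← 0.128189 + 0.5·(-0.783814) = -0.263718
p(3.2) ≈ -0.2637

-0.2637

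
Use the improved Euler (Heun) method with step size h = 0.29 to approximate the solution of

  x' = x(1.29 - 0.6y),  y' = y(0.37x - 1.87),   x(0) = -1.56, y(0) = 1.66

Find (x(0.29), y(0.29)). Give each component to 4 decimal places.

-1.8722, 0.8965

Heun on (x,y): k1 = f(s_n, state_n); k2 = f(s_n + h, state_n + h·k1); state_{n+1} = state_n + (h/2)·(k1 + k2).
0.000000: (-1.560000, 1.660000)
  k1 = (-0.458640, -4.062352)
  predictor → (-1.693006, 0.481918)
  k2 = (-1.694443, -1.203066)
  → (-1.872197, 0.896514)
(x(0.29), y(0.29)) ≈ (-1.8722, 0.8965)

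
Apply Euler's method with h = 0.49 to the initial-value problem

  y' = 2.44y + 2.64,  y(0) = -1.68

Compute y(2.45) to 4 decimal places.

-31.5954

Euler: y_{n+1} = y_n + h·f(t_n, y_n).
t=0.000000, y=-1.680000: f=-1.459200 → y ← -1.680000 + 0.49·(-1.459200) = -2.395008
t=0.490000, y=-2.395008: f=-3.203820 → y ← -2.395008 + 0.49·(-3.203820) = -3.964880
t=0.980000, y=-3.964880: f=-7.034306 → y ← -3.964880 + 0.49·(-7.034306) = -7.411690
t=1.470000, y=-7.411690: f=-15.444523 → y ← -7.411690 + 0.49·(-15.444523) = -14.979506
t=1.960000, y=-14.979506: f=-33.909994 → y ← -14.979506 + 0.49·(-33.909994) = -31.595403
y(2.45) ≈ -31.5954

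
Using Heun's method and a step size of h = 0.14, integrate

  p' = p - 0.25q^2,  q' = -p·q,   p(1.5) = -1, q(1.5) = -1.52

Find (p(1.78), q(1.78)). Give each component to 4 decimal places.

-1.5743, -2.1533

Heun on (p,q): k1 = f(x_n, state_n); k2 = f(x_n + h, state_n + h·k1); state_{n+1} = state_n + (h/2)·(k1 + k2).
1.500000: (-1.000000, -1.520000)
  k1 = (-1.577600, -1.520000)
  predictor → (-1.220864, -1.732800)
  k2 = (-1.971513, -2.115513)
  → (-1.248438, -1.774486)
1.640000: (-1.248438, -1.774486)
  k1 = (-2.035638, -2.215335)
  predictor → (-1.533427, -2.084633)
  k2 = (-2.619851, -3.196633)
  → (-1.574322, -2.153324)
(p(1.78), q(1.78)) ≈ (-1.5743, -2.1533)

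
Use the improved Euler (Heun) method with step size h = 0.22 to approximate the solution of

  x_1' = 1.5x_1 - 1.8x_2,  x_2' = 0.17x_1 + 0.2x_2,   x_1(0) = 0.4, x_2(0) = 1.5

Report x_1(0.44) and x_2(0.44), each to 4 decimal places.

Heun on (x_1,x_2): k1 = f(t_n, state_n); k2 = f(t_n + h, state_n + h·k1); state_{n+1} = state_n + (h/2)·(k1 + k2).
0.000000: (0.400000, 1.500000)
  k1 = (-2.100000, 0.368000)
  predictor → (-0.062000, 1.580960)
  k2 = (-2.938728, 0.305652)
  → (-0.154260, 1.574102)
0.220000: (-0.154260, 1.574102)
  k1 = (-3.064773, 0.288596)
  predictor → (-0.828510, 1.637593)
  k2 = (-4.190432, 0.186672)
  → (-0.952333, 1.626381)
(x_1(0.44), x_2(0.44)) ≈ (-0.9523, 1.6264)

-0.9523, 1.6264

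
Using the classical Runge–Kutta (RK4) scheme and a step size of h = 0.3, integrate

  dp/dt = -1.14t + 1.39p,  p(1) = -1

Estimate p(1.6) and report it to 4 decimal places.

RK4: k1 = f(t_n, p_n); k2 = f(t_n + h/2, p_n + (h/2)·k1); k3 = f(t_n + h/2, p_n + (h/2)·k2); k4 = f(t_n + h, p_n + h·k3); p_{n+1} = p_n + (h/6)·(k1 + 2k2 + 2k3 + k4).
t=1.000000, p=-1.000000:
  k1 = f(1.000000, -1.000000) = -2.530000
  k2 = f(1.150000, -1.379500) = -3.228505
  k3 = f(1.150000, -1.484276) = -3.374143
  k4 = f(1.300000, -2.012243) = -4.279018
  p ← -1.000000 + (0.3/6)·(k1 + 2k2 + 2k3 + k4) = -2.000716
t=1.300000, p=-2.000716:
  k1 = f(1.300000, -2.000716) = -4.262995
  k2 = f(1.450000, -2.640165) = -5.322829
  k3 = f(1.450000, -2.799140) = -5.543805
  k4 = f(1.600000, -3.663857) = -6.916761
  p ← -2.000716 + (0.3/6)·(k1 + 2k2 + 2k3 + k4) = -3.646367
p(1.6) ≈ -3.6464

-3.6464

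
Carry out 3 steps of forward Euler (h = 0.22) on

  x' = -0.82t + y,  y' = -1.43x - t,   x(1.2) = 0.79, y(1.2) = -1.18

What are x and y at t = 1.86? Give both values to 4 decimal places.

Euler on (x,y): x_{n+1} = x_n + h·x', y_{n+1} = y_n + h·y'.
1.200000: (0.790000, -1.180000); f=(-2.164000, -2.329700) → (0.313920, -1.692534)
1.420000: (0.313920, -1.692534); f=(-2.856934, -1.868906) → (-0.314605, -2.103693)
1.640000: (-0.314605, -2.103693); f=(-3.448493, -1.190114) → (-1.073274, -2.365518)
(x(1.86), y(1.86)) ≈ (-1.0733, -2.3655)

-1.0733, -2.3655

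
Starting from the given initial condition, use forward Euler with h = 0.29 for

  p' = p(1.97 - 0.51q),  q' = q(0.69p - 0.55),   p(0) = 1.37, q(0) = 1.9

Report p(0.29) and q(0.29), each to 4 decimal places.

Euler on (p,q): p_{n+1} = p_n + h·p', q_{n+1} = q_n + h·q'.
0.000000: (1.370000, 1.900000); f=(1.371370, 0.751070) → (1.767697, 2.117810)
(p(0.29), q(0.29)) ≈ (1.7677, 2.1178)

1.7677, 2.1178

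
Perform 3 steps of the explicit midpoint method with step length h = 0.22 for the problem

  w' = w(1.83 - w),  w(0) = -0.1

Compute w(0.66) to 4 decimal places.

-0.3680

Midpoint: k1 = f(s_n, w_n); k2 = f(s_n + h/2, w_n + (h/2)·k1); w_{n+1} = w_n + h·k2.
s=0.000000, w=-0.100000:
  k1 = f(0.000000, -0.100000) = -0.193000
  k2 = f(0.110000, -0.121230) = -0.236548
  w ← -0.100000 + 0.22·(-0.236548) = -0.152040
s=0.220000, w=-0.152040:
  k1 = f(0.220000, -0.152040) = -0.301350
  k2 = f(0.330000, -0.185189) = -0.373191
  w ← -0.152040 + 0.22·(-0.373191) = -0.234142
s=0.440000, w=-0.234142:
  k1 = f(0.440000, -0.234142) = -0.483303
  k2 = f(0.550000, -0.287306) = -0.608314
  w ← -0.234142 + 0.22·(-0.608314) = -0.367972
w(0.66) ≈ -0.3680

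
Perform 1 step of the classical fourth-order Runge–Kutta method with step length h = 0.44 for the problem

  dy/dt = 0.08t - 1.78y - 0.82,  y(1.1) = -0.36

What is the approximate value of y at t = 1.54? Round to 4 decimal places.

RK4: k1 = f(t_n, y_n); k2 = f(t_n + h/2, y_n + (h/2)·k1); k3 = f(t_n + h/2, y_n + (h/2)·k2); k4 = f(t_n + h, y_n + h·k3); y_{n+1} = y_n + (h/6)·(k1 + 2k2 + 2k3 + k4).
t=1.100000, y=-0.360000:
  k1 = f(1.100000, -0.360000) = -0.091200
  k2 = f(1.320000, -0.380064) = -0.037886
  k3 = f(1.320000, -0.368335) = -0.058764
  k4 = f(1.540000, -0.385856) = -0.009976
  y ← -0.360000 + (0.44/6)·(k1 + 2k2 + 2k3 + k4) = -0.381595
y(1.54) ≈ -0.3816

-0.3816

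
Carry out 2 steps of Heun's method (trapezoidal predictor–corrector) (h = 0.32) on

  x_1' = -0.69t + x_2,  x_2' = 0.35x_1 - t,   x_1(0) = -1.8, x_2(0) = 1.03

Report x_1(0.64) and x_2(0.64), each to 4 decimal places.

-1.4333, 0.4801

Heun on (x_1,x_2): k1 = f(t_n, state_n); k2 = f(t_n + h, state_n + h·k1); state_{n+1} = state_n + (h/2)·(k1 + k2).
0.000000: (-1.800000, 1.030000)
  k1 = (1.030000, -0.630000)
  predictor → (-1.470400, 0.828400)
  k2 = (0.607600, -0.834640)
  → (-1.537984, 0.795658)
0.320000: (-1.537984, 0.795658)
  k1 = (0.574858, -0.858294)
  predictor → (-1.354030, 0.521003)
  k2 = (0.079403, -1.113910)
  → (-1.433302, 0.480105)
(x_1(0.64), x_2(0.64)) ≈ (-1.4333, 0.4801)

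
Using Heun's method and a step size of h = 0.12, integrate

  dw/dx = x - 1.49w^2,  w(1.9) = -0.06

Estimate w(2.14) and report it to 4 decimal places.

Heun: k1 = f(x_n, w_n); k2 = f(x_n + h, w_n + h·k1); w_{n+1} = w_n + (h/2)·(k1 + k2).
x=1.900000, w=-0.060000:
  k1 = f(1.900000, -0.060000) = 1.894636
  k2 = f(2.020000, 0.167356) = 1.978268
  w ← -0.060000 + (0.12/2)·(1.894636 + 1.978268) = 0.172374
x=2.020000, w=0.172374:
  k1 = f(2.020000, 0.172374) = 1.975728
  k2 = f(2.140000, 0.409462) = 1.890188
  w ← 0.172374 + (0.12/2)·(1.975728 + 1.890188) = 0.404329
w(2.14) ≈ 0.4043

0.4043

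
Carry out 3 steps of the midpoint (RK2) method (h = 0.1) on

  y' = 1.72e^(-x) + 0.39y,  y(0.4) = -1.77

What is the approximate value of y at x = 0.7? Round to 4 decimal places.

Midpoint: k1 = f(x_n, y_n); k2 = f(x_n + h/2, y_n + (h/2)·k1); y_{n+1} = y_n + h·k2.
x=0.400000, y=-1.770000:
  k1 = f(0.400000, -1.770000) = 0.462650
  k2 = f(0.450000, -1.746867) = 0.415442
  y ← -1.770000 + 0.1·0.415442 = -1.728456
x=0.500000, y=-1.728456:
  k1 = f(0.500000, -1.728456) = 0.369135
  k2 = f(0.550000, -1.709999) = 0.325454
  y ← -1.728456 + 0.1·0.325454 = -1.695910
x=0.600000, y=-1.695910:
  k1 = f(0.600000, -1.695910) = 0.282551
  k2 = f(0.650000, -1.681783) = 0.242023
  y ← -1.695910 + 0.1·0.242023 = -1.671708
y(0.7) ≈ -1.6717

-1.6717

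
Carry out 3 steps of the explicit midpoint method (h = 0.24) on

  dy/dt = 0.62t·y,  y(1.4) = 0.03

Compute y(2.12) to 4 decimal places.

Midpoint: k1 = f(t_n, y_n); k2 = f(t_n + h/2, y_n + (h/2)·k1); y_{n+1} = y_n + h·k2.
t=1.400000, y=0.030000:
  k1 = f(1.400000, 0.030000) = 0.026040
  k2 = f(1.520000, 0.033125) = 0.031217
  y ← 0.030000 + 0.24·0.031217 = 0.037492
t=1.640000, y=0.037492:
  k1 = f(1.640000, 0.037492) = 0.038122
  k2 = f(1.760000, 0.042067) = 0.045903
  y ← 0.037492 + 0.24·0.045903 = 0.048509
t=1.880000, y=0.048509:
  k1 = f(1.880000, 0.048509) = 0.056542
  k2 = f(2.000000, 0.055294) = 0.068564
  y ← 0.048509 + 0.24·0.068564 = 0.064964
y(2.12) ≈ 0.0650

0.0650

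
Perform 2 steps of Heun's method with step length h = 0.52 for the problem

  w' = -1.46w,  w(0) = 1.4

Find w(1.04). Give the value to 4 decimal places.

0.3918

Heun: k1 = f(t_n, w_n); k2 = f(t_n + h, w_n + h·k1); w_{n+1} = w_n + (h/2)·(k1 + k2).
t=0.000000, w=1.400000:
  k1 = f(0.000000, 1.400000) = -2.044000
  k2 = f(0.520000, 0.337120) = -0.492195
  w ← 1.400000 + (0.52/2)·(-2.044000 + (-0.492195)) = 0.740589
t=0.520000, w=0.740589:
  k1 = f(0.520000, 0.740589) = -1.081260
  k2 = f(1.040000, 0.178334) = -0.260367
  w ← 0.740589 + (0.52/2)·(-1.081260 + (-0.260367)) = 0.391766
w(1.04) ≈ 0.3918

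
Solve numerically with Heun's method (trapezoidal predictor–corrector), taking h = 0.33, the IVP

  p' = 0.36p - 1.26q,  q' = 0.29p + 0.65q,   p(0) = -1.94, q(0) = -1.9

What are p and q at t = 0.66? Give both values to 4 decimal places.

-0.1263, -3.2173

Heun on (p,q): k1 = f(t_n, state_n); k2 = f(t_n + h, state_n + h·k1); state_{n+1} = state_n + (h/2)·(k1 + k2).
0.000000: (-1.940000, -1.900000)
  k1 = (1.695600, -1.797600)
  predictor → (-1.380452, -2.493208)
  k2 = (2.644479, -2.020916)
  → (-1.223887, -2.530055)
0.330000: (-1.223887, -2.530055)
  k1 = (2.747270, -1.999463)
  predictor → (-0.317288, -3.189878)
  k2 = (3.905023, -2.165434)
  → (-0.126259, -3.217263)
(p(0.66), q(0.66)) ≈ (-0.1263, -3.2173)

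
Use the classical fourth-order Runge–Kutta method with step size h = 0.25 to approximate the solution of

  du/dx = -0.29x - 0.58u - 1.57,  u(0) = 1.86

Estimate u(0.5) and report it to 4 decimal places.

0.6774

RK4: k1 = f(x_n, u_n); k2 = f(x_n + h/2, u_n + (h/2)·k1); k3 = f(x_n + h/2, u_n + (h/2)·k2); k4 = f(x_n + h, u_n + h·k3); u_{n+1} = u_n + (h/6)·(k1 + 2k2 + 2k3 + k4).
x=0.000000, u=1.860000:
  k1 = f(0.000000, 1.860000) = -2.648800
  k2 = f(0.125000, 1.528900) = -2.493012
  k3 = f(0.125000, 1.548374) = -2.504307
  k4 = f(0.250000, 1.233923) = -2.358176
  u ← 1.860000 + (0.25/6)·(k1 + 2k2 + 2k3 + k4) = 1.234933
x=0.250000, u=1.234933:
  k1 = f(0.250000, 1.234933) = -2.358761
  k2 = f(0.375000, 0.940088) = -2.224001
  k3 = f(0.375000, 0.956933) = -2.233771
  k4 = f(0.500000, 0.676490) = -2.107364
  u ← 1.234933 + (0.25/6)·(k1 + 2k2 + 2k3 + k4) = 0.677363
u(0.5) ≈ 0.6774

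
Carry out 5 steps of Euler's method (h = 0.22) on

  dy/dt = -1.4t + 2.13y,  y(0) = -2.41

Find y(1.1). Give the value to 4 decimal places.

-17.5405

Euler: y_{n+1} = y_n + h·f(t_n, y_n).
t=0.000000, y=-2.410000: f=-5.133300 → y ← -2.410000 + 0.22·(-5.133300) = -3.539326
t=0.220000, y=-3.539326: f=-7.846764 → y ← -3.539326 + 0.22·(-7.846764) = -5.265614
t=0.440000, y=-5.265614: f=-11.831758 → y ← -5.265614 + 0.22·(-11.831758) = -7.868601
t=0.660000, y=-7.868601: f=-17.684120 → y ← -7.868601 + 0.22·(-17.684120) = -11.759107
t=0.880000, y=-11.759107: f=-26.278899 → y ← -11.759107 + 0.22·(-26.278899) = -17.540465
y(1.1) ≈ -17.5405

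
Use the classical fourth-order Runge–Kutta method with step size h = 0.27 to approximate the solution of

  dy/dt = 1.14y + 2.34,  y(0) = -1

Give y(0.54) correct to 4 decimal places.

-0.1045

RK4: k1 = f(t_n, y_n); k2 = f(t_n + h/2, y_n + (h/2)·k1); k3 = f(t_n + h/2, y_n + (h/2)·k2); k4 = f(t_n + h, y_n + h·k3); y_{n+1} = y_n + (h/6)·(k1 + 2k2 + 2k3 + k4).
t=0.000000, y=-1.000000:
  k1 = f(0.000000, -1.000000) = 1.200000
  k2 = f(0.135000, -0.838000) = 1.384680
  k3 = f(0.135000, -0.813068) = 1.413102
  k4 = f(0.270000, -0.618462) = 1.634953
  y ← -1.000000 + (0.27/6)·(k1 + 2k2 + 2k3 + k4) = -0.620627
t=0.270000, y=-0.620627:
  k1 = f(0.270000, -0.620627) = 1.632486
  k2 = f(0.405000, -0.400241) = 1.883725
  k3 = f(0.405000, -0.366324) = 1.922391
  k4 = f(0.540000, -0.101581) = 2.224197
  y ← -0.620627 + (0.27/6)·(k1 + 2k2 + 2k3 + k4) = -0.104526
y(0.54) ≈ -0.1045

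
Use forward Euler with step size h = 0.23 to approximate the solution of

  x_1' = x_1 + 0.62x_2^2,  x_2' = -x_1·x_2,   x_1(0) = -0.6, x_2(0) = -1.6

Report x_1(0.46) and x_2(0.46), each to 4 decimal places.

Euler on (x_1,x_2): x_1_{n+1} = x_1_n + h·x_1', x_2_{n+1} = x_2_n + h·x_2'.
0.000000: (-0.600000, -1.600000); f=(0.987200, -0.960000) → (-0.372944, -1.820800)
0.230000: (-0.372944, -1.820800); f=(1.682550, -0.679056) → (0.014042, -1.976983)
(x_1(0.46), x_2(0.46)) ≈ (0.0140, -1.9770)

0.0140, -1.9770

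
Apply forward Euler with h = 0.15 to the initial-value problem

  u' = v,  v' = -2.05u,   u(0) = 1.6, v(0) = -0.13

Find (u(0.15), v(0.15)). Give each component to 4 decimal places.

1.5805, -0.6220

Euler on (u,v): u_{n+1} = u_n + h·u', v_{n+1} = v_n + h·v'.
0.000000: (1.600000, -0.130000); f=(-0.130000, -3.280000) → (1.580500, -0.622000)
(u(0.15), v(0.15)) ≈ (1.5805, -0.6220)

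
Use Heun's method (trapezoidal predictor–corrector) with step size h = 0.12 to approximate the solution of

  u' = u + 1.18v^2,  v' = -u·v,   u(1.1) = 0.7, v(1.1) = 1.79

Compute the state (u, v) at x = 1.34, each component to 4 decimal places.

Heun on (u,v): k1 = f(x_n, state_n); k2 = f(x_n + h, state_n + h·k1); state_{n+1} = state_n + (h/2)·(k1 + k2).
1.100000: (0.700000, 1.790000)
  k1 = (4.480838, -1.253000)
  predictor → (1.237701, 1.639640)
  k2 = (4.410035, -2.029383)
  → (1.233452, 1.593057)
1.220000: (1.233452, 1.593057)
  k1 = (4.228093, -1.964960)
  predictor → (1.740824, 1.357262)
  k2 = (3.914572, -2.362753)
  → (1.722012, 1.333394)
(u(1.34), v(1.34)) ≈ (1.7220, 1.3334)

1.7220, 1.3334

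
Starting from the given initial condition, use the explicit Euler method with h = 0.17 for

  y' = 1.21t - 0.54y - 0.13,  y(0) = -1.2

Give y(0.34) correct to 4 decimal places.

Euler: y_{n+1} = y_n + h·f(t_n, y_n).
t=0.000000, y=-1.200000: f=0.518000 → y ← -1.200000 + 0.17·0.518000 = -1.111940
t=0.170000, y=-1.111940: f=0.676148 → y ← -1.111940 + 0.17·0.676148 = -0.996995
y(0.34) ≈ -0.9970

-0.9970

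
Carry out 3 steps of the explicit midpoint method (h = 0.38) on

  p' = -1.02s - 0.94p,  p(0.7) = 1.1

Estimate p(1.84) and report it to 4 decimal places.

Midpoint: k1 = f(s_n, p_n); k2 = f(s_n + h/2, p_n + (h/2)·k1); p_{n+1} = p_n + h·k2.
s=0.700000, p=1.100000:
  k1 = f(0.700000, 1.100000) = -1.748000
  k2 = f(0.890000, 0.767880) = -1.629607
  p ← 1.100000 + 0.38·(-1.629607) = 0.480749
s=1.080000, p=0.480749:
  k1 = f(1.080000, 0.480749) = -1.553504
  k2 = f(1.270000, 0.185583) = -1.469848
  p ← 0.480749 + 0.38·(-1.469848) = -0.077793
s=1.460000, p=-0.077793:
  k1 = f(1.460000, -0.077793) = -1.416074
  k2 = f(1.650000, -0.346847) = -1.356964
  p ← -0.077793 + 0.38·(-1.356964) = -0.593439
p(1.84) ≈ -0.5934

-0.5934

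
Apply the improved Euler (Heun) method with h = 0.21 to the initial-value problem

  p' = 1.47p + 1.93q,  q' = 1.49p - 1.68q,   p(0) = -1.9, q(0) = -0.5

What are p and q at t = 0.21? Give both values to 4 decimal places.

-2.8957, -0.9678

Heun on (p,q): k1 = f(t_n, state_n); k2 = f(t_n + h, state_n + h·k1); state_{n+1} = state_n + (h/2)·(k1 + k2).
0.000000: (-1.900000, -0.500000)
  k1 = (-3.758000, -1.991000)
  predictor → (-2.689180, -0.918110)
  k2 = (-5.725047, -2.464453)
  → (-2.895720, -0.967823)
(p(0.21), q(0.21)) ≈ (-2.8957, -0.9678)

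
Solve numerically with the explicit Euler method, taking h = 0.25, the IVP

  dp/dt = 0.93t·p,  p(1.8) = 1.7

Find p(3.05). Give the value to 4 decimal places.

14.3719

Euler: p_{n+1} = p_n + h·f(t_n, p_n).
t=1.800000, p=1.700000: f=2.845800 → p ← 1.700000 + 0.25·2.845800 = 2.411450
t=2.050000, p=2.411450: f=4.597429 → p ← 2.411450 + 0.25·4.597429 = 3.560807
t=2.300000, p=3.560807: f=7.616567 → p ← 3.560807 + 0.25·7.616567 = 5.464949
t=2.550000, p=5.464949: f=12.960127 → p ← 5.464949 + 0.25·12.960127 = 8.704981
t=2.800000, p=8.704981: f=22.667770 → p ← 8.704981 + 0.25·22.667770 = 14.371923
p(3.05) ≈ 14.3719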